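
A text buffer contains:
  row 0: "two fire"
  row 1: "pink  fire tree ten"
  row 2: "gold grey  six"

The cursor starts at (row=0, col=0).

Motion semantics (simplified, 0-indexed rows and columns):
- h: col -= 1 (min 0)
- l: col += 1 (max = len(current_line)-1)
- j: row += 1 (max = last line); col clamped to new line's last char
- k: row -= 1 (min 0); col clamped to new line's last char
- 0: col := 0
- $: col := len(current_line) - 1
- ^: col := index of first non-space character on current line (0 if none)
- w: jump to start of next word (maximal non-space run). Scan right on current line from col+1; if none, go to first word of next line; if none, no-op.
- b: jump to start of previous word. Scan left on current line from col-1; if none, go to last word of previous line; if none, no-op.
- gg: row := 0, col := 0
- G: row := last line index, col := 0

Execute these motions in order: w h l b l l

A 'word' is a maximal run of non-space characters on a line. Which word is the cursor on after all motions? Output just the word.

After 1 (w): row=0 col=4 char='f'
After 2 (h): row=0 col=3 char='_'
After 3 (l): row=0 col=4 char='f'
After 4 (b): row=0 col=0 char='t'
After 5 (l): row=0 col=1 char='w'
After 6 (l): row=0 col=2 char='o'

Answer: two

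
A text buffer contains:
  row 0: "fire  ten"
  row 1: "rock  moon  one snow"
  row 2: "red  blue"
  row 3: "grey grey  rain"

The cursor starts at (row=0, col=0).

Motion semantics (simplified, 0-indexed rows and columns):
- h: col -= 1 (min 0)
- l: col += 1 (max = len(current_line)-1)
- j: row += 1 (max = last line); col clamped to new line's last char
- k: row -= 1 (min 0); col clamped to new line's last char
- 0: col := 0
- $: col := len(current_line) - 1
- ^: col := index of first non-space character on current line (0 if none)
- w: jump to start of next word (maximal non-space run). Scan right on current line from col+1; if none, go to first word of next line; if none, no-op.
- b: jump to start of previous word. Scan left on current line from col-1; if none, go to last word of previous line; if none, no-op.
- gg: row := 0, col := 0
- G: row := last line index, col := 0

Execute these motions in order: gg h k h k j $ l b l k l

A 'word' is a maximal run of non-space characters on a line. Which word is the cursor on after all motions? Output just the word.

After 1 (gg): row=0 col=0 char='f'
After 2 (h): row=0 col=0 char='f'
After 3 (k): row=0 col=0 char='f'
After 4 (h): row=0 col=0 char='f'
After 5 (k): row=0 col=0 char='f'
After 6 (j): row=1 col=0 char='r'
After 7 ($): row=1 col=19 char='w'
After 8 (l): row=1 col=19 char='w'
After 9 (b): row=1 col=16 char='s'
After 10 (l): row=1 col=17 char='n'
After 11 (k): row=0 col=8 char='n'
After 12 (l): row=0 col=8 char='n'

Answer: ten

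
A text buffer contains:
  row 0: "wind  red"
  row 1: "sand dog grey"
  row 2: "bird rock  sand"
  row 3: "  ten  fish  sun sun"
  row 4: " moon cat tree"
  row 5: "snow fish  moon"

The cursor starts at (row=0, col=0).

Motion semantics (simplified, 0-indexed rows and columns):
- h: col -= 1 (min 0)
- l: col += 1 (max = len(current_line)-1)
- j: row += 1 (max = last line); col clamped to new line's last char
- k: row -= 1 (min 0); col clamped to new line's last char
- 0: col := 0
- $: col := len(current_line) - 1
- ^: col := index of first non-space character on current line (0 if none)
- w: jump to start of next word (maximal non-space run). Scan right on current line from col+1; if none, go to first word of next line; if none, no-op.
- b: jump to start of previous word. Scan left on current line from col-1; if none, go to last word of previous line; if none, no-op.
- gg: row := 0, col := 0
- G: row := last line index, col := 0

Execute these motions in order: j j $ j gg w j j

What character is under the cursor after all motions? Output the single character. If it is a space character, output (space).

Answer: o

Derivation:
After 1 (j): row=1 col=0 char='s'
After 2 (j): row=2 col=0 char='b'
After 3 ($): row=2 col=14 char='d'
After 4 (j): row=3 col=14 char='u'
After 5 (gg): row=0 col=0 char='w'
After 6 (w): row=0 col=6 char='r'
After 7 (j): row=1 col=6 char='o'
After 8 (j): row=2 col=6 char='o'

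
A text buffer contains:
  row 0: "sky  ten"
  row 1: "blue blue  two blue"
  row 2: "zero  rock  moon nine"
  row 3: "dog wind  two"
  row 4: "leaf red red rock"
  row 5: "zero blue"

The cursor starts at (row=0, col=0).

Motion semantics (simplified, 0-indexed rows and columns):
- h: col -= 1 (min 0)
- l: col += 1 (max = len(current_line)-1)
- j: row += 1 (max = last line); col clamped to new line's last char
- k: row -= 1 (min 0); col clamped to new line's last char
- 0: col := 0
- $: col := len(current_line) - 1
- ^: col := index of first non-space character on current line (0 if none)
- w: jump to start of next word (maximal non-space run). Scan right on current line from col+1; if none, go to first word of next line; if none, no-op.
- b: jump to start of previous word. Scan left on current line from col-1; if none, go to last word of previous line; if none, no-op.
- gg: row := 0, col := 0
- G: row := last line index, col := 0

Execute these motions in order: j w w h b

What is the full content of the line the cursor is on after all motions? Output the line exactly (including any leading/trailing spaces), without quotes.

After 1 (j): row=1 col=0 char='b'
After 2 (w): row=1 col=5 char='b'
After 3 (w): row=1 col=11 char='t'
After 4 (h): row=1 col=10 char='_'
After 5 (b): row=1 col=5 char='b'

Answer: blue blue  two blue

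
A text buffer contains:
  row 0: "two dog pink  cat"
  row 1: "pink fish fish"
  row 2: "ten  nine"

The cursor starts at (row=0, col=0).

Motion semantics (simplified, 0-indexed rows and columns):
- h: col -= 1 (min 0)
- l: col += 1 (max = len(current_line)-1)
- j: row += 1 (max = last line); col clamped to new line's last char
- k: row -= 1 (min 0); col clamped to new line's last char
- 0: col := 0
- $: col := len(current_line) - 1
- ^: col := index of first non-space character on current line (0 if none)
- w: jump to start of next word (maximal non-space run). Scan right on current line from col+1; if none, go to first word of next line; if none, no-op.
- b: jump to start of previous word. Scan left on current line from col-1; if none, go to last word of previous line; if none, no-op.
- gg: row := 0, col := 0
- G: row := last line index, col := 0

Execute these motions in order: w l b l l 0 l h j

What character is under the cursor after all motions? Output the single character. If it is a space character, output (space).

After 1 (w): row=0 col=4 char='d'
After 2 (l): row=0 col=5 char='o'
After 3 (b): row=0 col=4 char='d'
After 4 (l): row=0 col=5 char='o'
After 5 (l): row=0 col=6 char='g'
After 6 (0): row=0 col=0 char='t'
After 7 (l): row=0 col=1 char='w'
After 8 (h): row=0 col=0 char='t'
After 9 (j): row=1 col=0 char='p'

Answer: p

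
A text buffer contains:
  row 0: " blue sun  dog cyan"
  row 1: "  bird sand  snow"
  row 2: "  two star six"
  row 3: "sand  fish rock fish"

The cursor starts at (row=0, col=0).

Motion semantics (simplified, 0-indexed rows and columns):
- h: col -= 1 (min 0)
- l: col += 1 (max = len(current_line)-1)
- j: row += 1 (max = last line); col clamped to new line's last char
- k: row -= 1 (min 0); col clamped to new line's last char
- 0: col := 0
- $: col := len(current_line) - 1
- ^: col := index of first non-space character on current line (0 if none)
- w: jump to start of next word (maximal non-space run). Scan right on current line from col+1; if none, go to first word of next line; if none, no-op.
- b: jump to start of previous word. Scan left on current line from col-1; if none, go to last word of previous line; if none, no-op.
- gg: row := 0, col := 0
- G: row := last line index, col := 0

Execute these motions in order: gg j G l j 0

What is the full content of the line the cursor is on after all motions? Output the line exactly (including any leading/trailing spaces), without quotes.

After 1 (gg): row=0 col=0 char='_'
After 2 (j): row=1 col=0 char='_'
After 3 (G): row=3 col=0 char='s'
After 4 (l): row=3 col=1 char='a'
After 5 (j): row=3 col=1 char='a'
After 6 (0): row=3 col=0 char='s'

Answer: sand  fish rock fish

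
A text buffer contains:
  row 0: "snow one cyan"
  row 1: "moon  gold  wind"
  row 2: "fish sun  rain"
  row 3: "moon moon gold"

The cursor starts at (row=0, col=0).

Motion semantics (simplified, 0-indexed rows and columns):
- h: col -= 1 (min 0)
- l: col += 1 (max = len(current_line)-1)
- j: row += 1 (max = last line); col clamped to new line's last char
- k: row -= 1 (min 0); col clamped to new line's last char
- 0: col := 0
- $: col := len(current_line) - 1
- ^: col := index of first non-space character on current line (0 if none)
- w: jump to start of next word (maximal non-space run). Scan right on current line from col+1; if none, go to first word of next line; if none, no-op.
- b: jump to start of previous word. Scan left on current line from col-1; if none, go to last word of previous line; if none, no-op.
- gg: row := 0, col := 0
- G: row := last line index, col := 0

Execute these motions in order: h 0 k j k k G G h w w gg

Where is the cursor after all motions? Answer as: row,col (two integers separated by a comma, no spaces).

After 1 (h): row=0 col=0 char='s'
After 2 (0): row=0 col=0 char='s'
After 3 (k): row=0 col=0 char='s'
After 4 (j): row=1 col=0 char='m'
After 5 (k): row=0 col=0 char='s'
After 6 (k): row=0 col=0 char='s'
After 7 (G): row=3 col=0 char='m'
After 8 (G): row=3 col=0 char='m'
After 9 (h): row=3 col=0 char='m'
After 10 (w): row=3 col=5 char='m'
After 11 (w): row=3 col=10 char='g'
After 12 (gg): row=0 col=0 char='s'

Answer: 0,0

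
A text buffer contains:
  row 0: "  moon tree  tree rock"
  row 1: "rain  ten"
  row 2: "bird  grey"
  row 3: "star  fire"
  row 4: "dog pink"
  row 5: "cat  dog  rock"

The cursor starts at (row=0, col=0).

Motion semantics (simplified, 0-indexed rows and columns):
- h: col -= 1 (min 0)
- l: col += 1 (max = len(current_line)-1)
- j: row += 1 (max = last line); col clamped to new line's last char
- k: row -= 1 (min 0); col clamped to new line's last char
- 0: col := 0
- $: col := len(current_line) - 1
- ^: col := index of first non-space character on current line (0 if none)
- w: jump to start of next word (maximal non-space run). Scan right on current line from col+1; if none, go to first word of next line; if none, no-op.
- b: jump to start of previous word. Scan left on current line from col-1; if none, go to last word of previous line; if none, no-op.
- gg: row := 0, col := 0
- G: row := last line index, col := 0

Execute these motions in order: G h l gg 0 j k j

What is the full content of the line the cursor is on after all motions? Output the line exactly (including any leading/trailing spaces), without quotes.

After 1 (G): row=5 col=0 char='c'
After 2 (h): row=5 col=0 char='c'
After 3 (l): row=5 col=1 char='a'
After 4 (gg): row=0 col=0 char='_'
After 5 (0): row=0 col=0 char='_'
After 6 (j): row=1 col=0 char='r'
After 7 (k): row=0 col=0 char='_'
After 8 (j): row=1 col=0 char='r'

Answer: rain  ten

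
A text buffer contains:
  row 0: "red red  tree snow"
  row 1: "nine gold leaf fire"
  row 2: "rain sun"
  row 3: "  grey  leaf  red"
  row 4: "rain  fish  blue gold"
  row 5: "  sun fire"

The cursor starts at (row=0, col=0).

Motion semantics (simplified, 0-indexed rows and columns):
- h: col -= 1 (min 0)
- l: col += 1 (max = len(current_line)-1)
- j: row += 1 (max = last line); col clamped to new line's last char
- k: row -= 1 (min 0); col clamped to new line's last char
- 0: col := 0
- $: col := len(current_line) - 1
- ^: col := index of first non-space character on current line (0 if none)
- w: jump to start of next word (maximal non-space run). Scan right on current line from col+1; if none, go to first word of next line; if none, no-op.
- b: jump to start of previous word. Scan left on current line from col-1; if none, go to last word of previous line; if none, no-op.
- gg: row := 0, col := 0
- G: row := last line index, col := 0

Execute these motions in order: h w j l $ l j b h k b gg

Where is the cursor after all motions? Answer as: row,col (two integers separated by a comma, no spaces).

After 1 (h): row=0 col=0 char='r'
After 2 (w): row=0 col=4 char='r'
After 3 (j): row=1 col=4 char='_'
After 4 (l): row=1 col=5 char='g'
After 5 ($): row=1 col=18 char='e'
After 6 (l): row=1 col=18 char='e'
After 7 (j): row=2 col=7 char='n'
After 8 (b): row=2 col=5 char='s'
After 9 (h): row=2 col=4 char='_'
After 10 (k): row=1 col=4 char='_'
After 11 (b): row=1 col=0 char='n'
After 12 (gg): row=0 col=0 char='r'

Answer: 0,0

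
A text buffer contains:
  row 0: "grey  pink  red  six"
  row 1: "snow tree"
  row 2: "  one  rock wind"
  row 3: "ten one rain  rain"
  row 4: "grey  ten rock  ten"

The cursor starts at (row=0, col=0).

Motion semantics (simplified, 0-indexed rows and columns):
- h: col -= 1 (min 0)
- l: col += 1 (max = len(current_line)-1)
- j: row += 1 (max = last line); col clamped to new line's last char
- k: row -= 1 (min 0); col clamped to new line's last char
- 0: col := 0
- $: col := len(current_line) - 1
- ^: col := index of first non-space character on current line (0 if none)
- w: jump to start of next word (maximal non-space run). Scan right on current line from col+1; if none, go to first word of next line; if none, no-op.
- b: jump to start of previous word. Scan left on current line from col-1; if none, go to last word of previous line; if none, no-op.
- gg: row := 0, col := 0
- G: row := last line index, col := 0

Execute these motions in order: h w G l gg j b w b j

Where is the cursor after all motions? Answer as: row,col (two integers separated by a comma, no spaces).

Answer: 1,8

Derivation:
After 1 (h): row=0 col=0 char='g'
After 2 (w): row=0 col=6 char='p'
After 3 (G): row=4 col=0 char='g'
After 4 (l): row=4 col=1 char='r'
After 5 (gg): row=0 col=0 char='g'
After 6 (j): row=1 col=0 char='s'
After 7 (b): row=0 col=17 char='s'
After 8 (w): row=1 col=0 char='s'
After 9 (b): row=0 col=17 char='s'
After 10 (j): row=1 col=8 char='e'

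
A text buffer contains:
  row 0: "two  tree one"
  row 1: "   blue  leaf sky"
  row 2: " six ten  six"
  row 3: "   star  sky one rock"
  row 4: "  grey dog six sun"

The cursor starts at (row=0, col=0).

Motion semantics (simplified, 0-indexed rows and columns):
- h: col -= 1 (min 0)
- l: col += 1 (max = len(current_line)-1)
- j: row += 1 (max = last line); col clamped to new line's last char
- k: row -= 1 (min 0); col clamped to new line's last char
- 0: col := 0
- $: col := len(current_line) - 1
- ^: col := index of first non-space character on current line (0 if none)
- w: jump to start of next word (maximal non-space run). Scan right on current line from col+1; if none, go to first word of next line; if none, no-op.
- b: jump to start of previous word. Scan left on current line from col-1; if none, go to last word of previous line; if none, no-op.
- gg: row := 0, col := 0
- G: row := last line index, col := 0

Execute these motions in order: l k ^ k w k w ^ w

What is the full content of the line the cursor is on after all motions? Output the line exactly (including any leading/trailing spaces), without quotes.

Answer: two  tree one

Derivation:
After 1 (l): row=0 col=1 char='w'
After 2 (k): row=0 col=1 char='w'
After 3 (^): row=0 col=0 char='t'
After 4 (k): row=0 col=0 char='t'
After 5 (w): row=0 col=5 char='t'
After 6 (k): row=0 col=5 char='t'
After 7 (w): row=0 col=10 char='o'
After 8 (^): row=0 col=0 char='t'
After 9 (w): row=0 col=5 char='t'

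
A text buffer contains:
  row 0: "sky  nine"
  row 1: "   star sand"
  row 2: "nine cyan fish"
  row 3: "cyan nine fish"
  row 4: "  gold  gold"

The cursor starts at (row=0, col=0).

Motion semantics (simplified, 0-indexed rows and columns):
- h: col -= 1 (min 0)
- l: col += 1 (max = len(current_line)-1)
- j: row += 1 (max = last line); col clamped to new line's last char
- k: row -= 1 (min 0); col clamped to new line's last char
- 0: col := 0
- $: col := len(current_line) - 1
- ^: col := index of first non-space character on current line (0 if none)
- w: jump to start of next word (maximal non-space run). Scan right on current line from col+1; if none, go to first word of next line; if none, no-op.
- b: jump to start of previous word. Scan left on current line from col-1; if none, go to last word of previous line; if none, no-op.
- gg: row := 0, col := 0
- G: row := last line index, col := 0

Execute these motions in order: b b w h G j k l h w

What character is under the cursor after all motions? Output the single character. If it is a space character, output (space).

After 1 (b): row=0 col=0 char='s'
After 2 (b): row=0 col=0 char='s'
After 3 (w): row=0 col=5 char='n'
After 4 (h): row=0 col=4 char='_'
After 5 (G): row=4 col=0 char='_'
After 6 (j): row=4 col=0 char='_'
After 7 (k): row=3 col=0 char='c'
After 8 (l): row=3 col=1 char='y'
After 9 (h): row=3 col=0 char='c'
After 10 (w): row=3 col=5 char='n'

Answer: n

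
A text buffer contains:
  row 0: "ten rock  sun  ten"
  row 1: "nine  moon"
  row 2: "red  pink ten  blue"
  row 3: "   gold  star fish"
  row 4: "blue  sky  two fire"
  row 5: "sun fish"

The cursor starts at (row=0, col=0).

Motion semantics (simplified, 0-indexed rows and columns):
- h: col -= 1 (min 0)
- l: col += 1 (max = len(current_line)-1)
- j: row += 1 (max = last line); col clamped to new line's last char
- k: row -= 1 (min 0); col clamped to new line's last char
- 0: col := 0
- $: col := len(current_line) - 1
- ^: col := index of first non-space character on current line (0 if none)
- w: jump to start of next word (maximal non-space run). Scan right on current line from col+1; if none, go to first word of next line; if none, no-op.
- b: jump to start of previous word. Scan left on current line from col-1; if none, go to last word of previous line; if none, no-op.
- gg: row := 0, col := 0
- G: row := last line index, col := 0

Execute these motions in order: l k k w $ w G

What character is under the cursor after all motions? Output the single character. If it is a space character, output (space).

Answer: s

Derivation:
After 1 (l): row=0 col=1 char='e'
After 2 (k): row=0 col=1 char='e'
After 3 (k): row=0 col=1 char='e'
After 4 (w): row=0 col=4 char='r'
After 5 ($): row=0 col=17 char='n'
After 6 (w): row=1 col=0 char='n'
After 7 (G): row=5 col=0 char='s'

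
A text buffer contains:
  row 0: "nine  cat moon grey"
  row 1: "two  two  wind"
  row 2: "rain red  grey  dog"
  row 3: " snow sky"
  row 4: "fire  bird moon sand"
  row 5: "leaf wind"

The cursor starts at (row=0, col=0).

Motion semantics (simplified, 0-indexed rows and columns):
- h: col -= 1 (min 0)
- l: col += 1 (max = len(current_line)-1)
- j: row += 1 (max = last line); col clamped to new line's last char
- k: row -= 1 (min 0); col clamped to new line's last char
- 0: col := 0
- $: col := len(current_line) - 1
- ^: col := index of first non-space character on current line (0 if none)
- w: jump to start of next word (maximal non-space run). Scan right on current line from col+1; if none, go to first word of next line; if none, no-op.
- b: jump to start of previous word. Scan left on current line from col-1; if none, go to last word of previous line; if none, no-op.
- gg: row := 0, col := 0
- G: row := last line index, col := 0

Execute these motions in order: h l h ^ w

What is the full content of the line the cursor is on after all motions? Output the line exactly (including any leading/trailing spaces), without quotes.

After 1 (h): row=0 col=0 char='n'
After 2 (l): row=0 col=1 char='i'
After 3 (h): row=0 col=0 char='n'
After 4 (^): row=0 col=0 char='n'
After 5 (w): row=0 col=6 char='c'

Answer: nine  cat moon grey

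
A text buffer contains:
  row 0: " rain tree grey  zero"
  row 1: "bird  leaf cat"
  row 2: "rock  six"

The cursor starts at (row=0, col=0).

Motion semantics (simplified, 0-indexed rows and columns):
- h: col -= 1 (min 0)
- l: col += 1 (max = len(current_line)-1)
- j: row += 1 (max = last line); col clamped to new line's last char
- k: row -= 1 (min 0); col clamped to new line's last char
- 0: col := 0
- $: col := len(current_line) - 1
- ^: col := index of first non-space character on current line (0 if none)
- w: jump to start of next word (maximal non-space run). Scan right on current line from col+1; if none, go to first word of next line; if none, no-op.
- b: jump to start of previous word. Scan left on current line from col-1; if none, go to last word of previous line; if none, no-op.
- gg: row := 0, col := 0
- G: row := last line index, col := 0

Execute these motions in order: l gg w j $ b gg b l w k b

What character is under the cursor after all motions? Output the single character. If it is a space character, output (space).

After 1 (l): row=0 col=1 char='r'
After 2 (gg): row=0 col=0 char='_'
After 3 (w): row=0 col=1 char='r'
After 4 (j): row=1 col=1 char='i'
After 5 ($): row=1 col=13 char='t'
After 6 (b): row=1 col=11 char='c'
After 7 (gg): row=0 col=0 char='_'
After 8 (b): row=0 col=0 char='_'
After 9 (l): row=0 col=1 char='r'
After 10 (w): row=0 col=6 char='t'
After 11 (k): row=0 col=6 char='t'
After 12 (b): row=0 col=1 char='r'

Answer: r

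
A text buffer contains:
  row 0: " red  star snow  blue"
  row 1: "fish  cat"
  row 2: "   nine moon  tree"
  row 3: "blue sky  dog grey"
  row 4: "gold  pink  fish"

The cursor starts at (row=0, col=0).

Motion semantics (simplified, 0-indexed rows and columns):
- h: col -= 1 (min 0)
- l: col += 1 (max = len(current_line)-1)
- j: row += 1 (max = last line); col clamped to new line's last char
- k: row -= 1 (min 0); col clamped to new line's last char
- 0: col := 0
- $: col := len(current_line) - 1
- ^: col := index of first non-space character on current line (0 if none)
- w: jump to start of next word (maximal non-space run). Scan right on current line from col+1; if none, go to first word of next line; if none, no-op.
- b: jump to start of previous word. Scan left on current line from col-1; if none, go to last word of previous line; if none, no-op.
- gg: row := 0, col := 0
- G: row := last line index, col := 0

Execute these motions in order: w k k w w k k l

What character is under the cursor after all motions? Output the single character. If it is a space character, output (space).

After 1 (w): row=0 col=1 char='r'
After 2 (k): row=0 col=1 char='r'
After 3 (k): row=0 col=1 char='r'
After 4 (w): row=0 col=6 char='s'
After 5 (w): row=0 col=11 char='s'
After 6 (k): row=0 col=11 char='s'
After 7 (k): row=0 col=11 char='s'
After 8 (l): row=0 col=12 char='n'

Answer: n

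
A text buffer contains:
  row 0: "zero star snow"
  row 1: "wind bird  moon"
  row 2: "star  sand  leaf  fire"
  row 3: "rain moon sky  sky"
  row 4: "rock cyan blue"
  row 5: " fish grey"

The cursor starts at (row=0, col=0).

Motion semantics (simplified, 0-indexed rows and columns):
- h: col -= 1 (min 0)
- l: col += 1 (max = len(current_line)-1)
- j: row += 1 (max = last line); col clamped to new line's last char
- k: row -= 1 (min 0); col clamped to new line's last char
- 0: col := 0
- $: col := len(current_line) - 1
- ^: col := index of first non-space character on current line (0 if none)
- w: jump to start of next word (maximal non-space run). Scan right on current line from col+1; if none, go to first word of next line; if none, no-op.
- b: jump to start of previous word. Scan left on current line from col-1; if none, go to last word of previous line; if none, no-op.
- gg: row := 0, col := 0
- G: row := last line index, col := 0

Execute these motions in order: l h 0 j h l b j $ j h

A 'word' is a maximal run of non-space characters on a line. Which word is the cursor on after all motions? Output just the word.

After 1 (l): row=0 col=1 char='e'
After 2 (h): row=0 col=0 char='z'
After 3 (0): row=0 col=0 char='z'
After 4 (j): row=1 col=0 char='w'
After 5 (h): row=1 col=0 char='w'
After 6 (l): row=1 col=1 char='i'
After 7 (b): row=1 col=0 char='w'
After 8 (j): row=2 col=0 char='s'
After 9 ($): row=2 col=21 char='e'
After 10 (j): row=3 col=17 char='y'
After 11 (h): row=3 col=16 char='k'

Answer: sky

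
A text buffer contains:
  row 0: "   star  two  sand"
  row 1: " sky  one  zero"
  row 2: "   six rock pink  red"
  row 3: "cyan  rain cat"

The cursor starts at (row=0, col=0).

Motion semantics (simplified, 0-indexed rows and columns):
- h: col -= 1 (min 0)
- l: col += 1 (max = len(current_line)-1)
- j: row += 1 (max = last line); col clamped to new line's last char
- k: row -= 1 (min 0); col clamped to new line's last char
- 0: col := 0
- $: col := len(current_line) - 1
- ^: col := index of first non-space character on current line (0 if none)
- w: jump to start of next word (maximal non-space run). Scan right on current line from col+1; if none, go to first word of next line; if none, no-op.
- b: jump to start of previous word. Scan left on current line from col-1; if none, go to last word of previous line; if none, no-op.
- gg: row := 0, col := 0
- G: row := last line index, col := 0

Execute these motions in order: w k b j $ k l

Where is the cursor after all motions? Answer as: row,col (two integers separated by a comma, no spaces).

After 1 (w): row=0 col=3 char='s'
After 2 (k): row=0 col=3 char='s'
After 3 (b): row=0 col=3 char='s'
After 4 (j): row=1 col=3 char='y'
After 5 ($): row=1 col=14 char='o'
After 6 (k): row=0 col=14 char='s'
After 7 (l): row=0 col=15 char='a'

Answer: 0,15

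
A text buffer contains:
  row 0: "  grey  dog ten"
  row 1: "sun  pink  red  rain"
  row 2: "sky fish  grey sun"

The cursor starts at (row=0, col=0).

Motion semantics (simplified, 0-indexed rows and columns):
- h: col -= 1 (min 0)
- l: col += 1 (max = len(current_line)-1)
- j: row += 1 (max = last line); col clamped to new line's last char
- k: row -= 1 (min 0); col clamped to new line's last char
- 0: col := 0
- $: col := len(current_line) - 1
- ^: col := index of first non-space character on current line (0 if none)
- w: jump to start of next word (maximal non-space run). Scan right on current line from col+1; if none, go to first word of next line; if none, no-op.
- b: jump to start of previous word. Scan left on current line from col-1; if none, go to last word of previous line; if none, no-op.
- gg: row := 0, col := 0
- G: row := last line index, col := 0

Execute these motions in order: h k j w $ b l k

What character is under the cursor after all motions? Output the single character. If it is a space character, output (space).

Answer: n

Derivation:
After 1 (h): row=0 col=0 char='_'
After 2 (k): row=0 col=0 char='_'
After 3 (j): row=1 col=0 char='s'
After 4 (w): row=1 col=5 char='p'
After 5 ($): row=1 col=19 char='n'
After 6 (b): row=1 col=16 char='r'
After 7 (l): row=1 col=17 char='a'
After 8 (k): row=0 col=14 char='n'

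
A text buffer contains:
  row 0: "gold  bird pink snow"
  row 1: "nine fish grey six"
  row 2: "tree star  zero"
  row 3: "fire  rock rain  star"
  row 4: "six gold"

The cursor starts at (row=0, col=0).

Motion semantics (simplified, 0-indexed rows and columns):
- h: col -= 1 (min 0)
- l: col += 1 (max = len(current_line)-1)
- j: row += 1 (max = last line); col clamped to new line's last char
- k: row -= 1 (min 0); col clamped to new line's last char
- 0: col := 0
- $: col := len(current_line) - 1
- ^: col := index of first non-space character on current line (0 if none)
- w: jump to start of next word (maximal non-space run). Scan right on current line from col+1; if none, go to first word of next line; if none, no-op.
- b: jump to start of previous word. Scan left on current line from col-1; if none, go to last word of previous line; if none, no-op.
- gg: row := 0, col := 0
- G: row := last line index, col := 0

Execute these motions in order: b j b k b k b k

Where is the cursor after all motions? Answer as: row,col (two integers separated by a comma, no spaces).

Answer: 0,6

Derivation:
After 1 (b): row=0 col=0 char='g'
After 2 (j): row=1 col=0 char='n'
After 3 (b): row=0 col=16 char='s'
After 4 (k): row=0 col=16 char='s'
After 5 (b): row=0 col=11 char='p'
After 6 (k): row=0 col=11 char='p'
After 7 (b): row=0 col=6 char='b'
After 8 (k): row=0 col=6 char='b'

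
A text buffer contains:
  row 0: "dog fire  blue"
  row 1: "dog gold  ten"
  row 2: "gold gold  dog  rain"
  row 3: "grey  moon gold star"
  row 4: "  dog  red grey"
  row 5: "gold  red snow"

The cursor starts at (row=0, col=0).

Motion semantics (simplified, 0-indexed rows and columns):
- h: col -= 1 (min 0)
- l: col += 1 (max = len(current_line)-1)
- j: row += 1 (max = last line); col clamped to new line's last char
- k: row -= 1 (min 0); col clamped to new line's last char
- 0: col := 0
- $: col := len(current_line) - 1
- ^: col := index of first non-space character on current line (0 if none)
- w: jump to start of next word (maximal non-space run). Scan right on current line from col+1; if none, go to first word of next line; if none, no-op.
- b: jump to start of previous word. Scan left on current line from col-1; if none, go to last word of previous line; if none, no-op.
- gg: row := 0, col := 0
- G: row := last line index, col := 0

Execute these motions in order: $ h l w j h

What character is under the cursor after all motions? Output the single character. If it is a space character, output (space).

Answer: g

Derivation:
After 1 ($): row=0 col=13 char='e'
After 2 (h): row=0 col=12 char='u'
After 3 (l): row=0 col=13 char='e'
After 4 (w): row=1 col=0 char='d'
After 5 (j): row=2 col=0 char='g'
After 6 (h): row=2 col=0 char='g'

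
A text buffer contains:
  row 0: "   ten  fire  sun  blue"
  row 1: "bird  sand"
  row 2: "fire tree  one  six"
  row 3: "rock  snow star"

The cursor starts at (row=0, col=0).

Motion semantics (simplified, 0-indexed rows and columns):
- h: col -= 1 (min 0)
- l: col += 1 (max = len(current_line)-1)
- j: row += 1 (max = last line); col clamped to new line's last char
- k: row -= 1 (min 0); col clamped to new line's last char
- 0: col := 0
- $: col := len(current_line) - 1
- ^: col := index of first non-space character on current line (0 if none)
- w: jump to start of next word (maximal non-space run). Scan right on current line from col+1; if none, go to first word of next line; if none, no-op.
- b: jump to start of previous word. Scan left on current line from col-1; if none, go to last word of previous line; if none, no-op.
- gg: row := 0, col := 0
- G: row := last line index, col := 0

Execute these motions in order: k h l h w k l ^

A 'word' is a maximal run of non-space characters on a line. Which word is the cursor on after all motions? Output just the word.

Answer: ten

Derivation:
After 1 (k): row=0 col=0 char='_'
After 2 (h): row=0 col=0 char='_'
After 3 (l): row=0 col=1 char='_'
After 4 (h): row=0 col=0 char='_'
After 5 (w): row=0 col=3 char='t'
After 6 (k): row=0 col=3 char='t'
After 7 (l): row=0 col=4 char='e'
After 8 (^): row=0 col=3 char='t'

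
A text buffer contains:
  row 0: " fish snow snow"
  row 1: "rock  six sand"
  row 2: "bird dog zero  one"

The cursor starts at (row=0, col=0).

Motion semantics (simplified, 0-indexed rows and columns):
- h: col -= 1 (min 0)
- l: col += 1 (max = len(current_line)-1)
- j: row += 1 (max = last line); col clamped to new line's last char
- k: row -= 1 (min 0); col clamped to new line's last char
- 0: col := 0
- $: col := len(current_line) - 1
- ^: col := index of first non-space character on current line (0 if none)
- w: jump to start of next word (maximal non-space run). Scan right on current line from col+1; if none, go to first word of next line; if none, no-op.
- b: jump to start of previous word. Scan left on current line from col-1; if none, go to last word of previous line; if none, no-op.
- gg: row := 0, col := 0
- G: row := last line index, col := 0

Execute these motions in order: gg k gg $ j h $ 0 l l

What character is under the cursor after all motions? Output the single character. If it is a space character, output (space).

After 1 (gg): row=0 col=0 char='_'
After 2 (k): row=0 col=0 char='_'
After 3 (gg): row=0 col=0 char='_'
After 4 ($): row=0 col=14 char='w'
After 5 (j): row=1 col=13 char='d'
After 6 (h): row=1 col=12 char='n'
After 7 ($): row=1 col=13 char='d'
After 8 (0): row=1 col=0 char='r'
After 9 (l): row=1 col=1 char='o'
After 10 (l): row=1 col=2 char='c'

Answer: c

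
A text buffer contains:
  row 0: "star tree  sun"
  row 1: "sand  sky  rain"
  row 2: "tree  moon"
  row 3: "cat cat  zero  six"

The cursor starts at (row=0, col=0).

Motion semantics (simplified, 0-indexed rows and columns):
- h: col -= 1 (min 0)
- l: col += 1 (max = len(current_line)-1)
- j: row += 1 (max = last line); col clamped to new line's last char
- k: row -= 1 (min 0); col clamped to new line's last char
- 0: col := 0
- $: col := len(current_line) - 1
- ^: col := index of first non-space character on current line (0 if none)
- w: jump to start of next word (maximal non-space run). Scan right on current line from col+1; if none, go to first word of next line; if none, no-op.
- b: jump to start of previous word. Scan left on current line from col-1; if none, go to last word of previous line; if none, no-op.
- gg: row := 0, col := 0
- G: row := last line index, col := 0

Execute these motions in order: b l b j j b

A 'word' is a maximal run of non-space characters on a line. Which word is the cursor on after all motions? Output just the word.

After 1 (b): row=0 col=0 char='s'
After 2 (l): row=0 col=1 char='t'
After 3 (b): row=0 col=0 char='s'
After 4 (j): row=1 col=0 char='s'
After 5 (j): row=2 col=0 char='t'
After 6 (b): row=1 col=11 char='r'

Answer: rain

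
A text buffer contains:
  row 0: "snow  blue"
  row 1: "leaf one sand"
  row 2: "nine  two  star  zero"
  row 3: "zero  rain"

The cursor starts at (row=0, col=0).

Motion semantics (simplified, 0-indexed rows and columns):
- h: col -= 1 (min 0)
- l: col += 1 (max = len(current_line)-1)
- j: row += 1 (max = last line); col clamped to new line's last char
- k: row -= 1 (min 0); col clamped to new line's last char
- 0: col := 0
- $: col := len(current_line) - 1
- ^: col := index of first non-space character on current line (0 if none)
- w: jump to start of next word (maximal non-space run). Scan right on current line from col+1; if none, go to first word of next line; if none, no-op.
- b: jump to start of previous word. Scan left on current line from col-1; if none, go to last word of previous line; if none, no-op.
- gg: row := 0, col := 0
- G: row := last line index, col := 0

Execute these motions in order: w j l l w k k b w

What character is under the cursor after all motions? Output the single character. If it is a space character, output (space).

After 1 (w): row=0 col=6 char='b'
After 2 (j): row=1 col=6 char='n'
After 3 (l): row=1 col=7 char='e'
After 4 (l): row=1 col=8 char='_'
After 5 (w): row=1 col=9 char='s'
After 6 (k): row=0 col=9 char='e'
After 7 (k): row=0 col=9 char='e'
After 8 (b): row=0 col=6 char='b'
After 9 (w): row=1 col=0 char='l'

Answer: l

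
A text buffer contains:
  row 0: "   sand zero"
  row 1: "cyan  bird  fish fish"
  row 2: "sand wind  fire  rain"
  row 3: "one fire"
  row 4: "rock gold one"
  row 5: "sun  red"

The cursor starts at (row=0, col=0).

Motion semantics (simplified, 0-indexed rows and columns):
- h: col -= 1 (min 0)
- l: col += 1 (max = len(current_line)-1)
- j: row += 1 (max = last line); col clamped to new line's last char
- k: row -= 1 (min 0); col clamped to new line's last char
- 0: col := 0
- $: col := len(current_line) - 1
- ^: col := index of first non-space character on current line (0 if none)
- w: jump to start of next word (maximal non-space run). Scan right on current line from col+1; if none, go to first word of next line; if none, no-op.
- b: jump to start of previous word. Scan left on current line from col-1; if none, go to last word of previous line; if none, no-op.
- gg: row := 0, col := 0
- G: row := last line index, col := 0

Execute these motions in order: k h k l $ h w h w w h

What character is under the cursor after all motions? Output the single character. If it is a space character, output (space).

After 1 (k): row=0 col=0 char='_'
After 2 (h): row=0 col=0 char='_'
After 3 (k): row=0 col=0 char='_'
After 4 (l): row=0 col=1 char='_'
After 5 ($): row=0 col=11 char='o'
After 6 (h): row=0 col=10 char='r'
After 7 (w): row=1 col=0 char='c'
After 8 (h): row=1 col=0 char='c'
After 9 (w): row=1 col=6 char='b'
After 10 (w): row=1 col=12 char='f'
After 11 (h): row=1 col=11 char='_'

Answer: (space)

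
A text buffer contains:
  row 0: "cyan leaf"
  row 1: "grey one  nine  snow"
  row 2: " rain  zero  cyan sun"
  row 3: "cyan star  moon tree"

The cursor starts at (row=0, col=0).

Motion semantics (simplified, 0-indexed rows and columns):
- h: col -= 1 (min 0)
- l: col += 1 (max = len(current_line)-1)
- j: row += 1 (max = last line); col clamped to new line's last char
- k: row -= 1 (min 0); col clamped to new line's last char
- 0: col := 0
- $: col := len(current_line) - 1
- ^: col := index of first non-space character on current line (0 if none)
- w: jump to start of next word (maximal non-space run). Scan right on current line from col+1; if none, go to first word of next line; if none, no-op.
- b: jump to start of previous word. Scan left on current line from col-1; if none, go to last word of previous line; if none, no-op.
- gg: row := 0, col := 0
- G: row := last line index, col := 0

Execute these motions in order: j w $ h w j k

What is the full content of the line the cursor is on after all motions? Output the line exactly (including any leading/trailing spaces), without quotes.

After 1 (j): row=1 col=0 char='g'
After 2 (w): row=1 col=5 char='o'
After 3 ($): row=1 col=19 char='w'
After 4 (h): row=1 col=18 char='o'
After 5 (w): row=2 col=1 char='r'
After 6 (j): row=3 col=1 char='y'
After 7 (k): row=2 col=1 char='r'

Answer:  rain  zero  cyan sun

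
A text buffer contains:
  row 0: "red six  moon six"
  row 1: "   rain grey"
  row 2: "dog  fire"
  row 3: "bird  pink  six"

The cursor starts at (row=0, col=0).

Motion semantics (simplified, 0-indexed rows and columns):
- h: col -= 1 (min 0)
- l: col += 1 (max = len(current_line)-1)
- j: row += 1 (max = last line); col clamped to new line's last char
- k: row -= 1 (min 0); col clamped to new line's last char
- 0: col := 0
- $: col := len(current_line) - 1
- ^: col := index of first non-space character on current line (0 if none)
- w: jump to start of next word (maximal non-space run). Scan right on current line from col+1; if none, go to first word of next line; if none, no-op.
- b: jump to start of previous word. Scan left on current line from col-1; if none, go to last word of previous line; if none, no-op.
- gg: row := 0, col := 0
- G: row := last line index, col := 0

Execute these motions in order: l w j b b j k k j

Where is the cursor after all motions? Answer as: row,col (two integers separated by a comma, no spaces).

Answer: 1,11

Derivation:
After 1 (l): row=0 col=1 char='e'
After 2 (w): row=0 col=4 char='s'
After 3 (j): row=1 col=4 char='a'
After 4 (b): row=1 col=3 char='r'
After 5 (b): row=0 col=14 char='s'
After 6 (j): row=1 col=11 char='y'
After 7 (k): row=0 col=11 char='o'
After 8 (k): row=0 col=11 char='o'
After 9 (j): row=1 col=11 char='y'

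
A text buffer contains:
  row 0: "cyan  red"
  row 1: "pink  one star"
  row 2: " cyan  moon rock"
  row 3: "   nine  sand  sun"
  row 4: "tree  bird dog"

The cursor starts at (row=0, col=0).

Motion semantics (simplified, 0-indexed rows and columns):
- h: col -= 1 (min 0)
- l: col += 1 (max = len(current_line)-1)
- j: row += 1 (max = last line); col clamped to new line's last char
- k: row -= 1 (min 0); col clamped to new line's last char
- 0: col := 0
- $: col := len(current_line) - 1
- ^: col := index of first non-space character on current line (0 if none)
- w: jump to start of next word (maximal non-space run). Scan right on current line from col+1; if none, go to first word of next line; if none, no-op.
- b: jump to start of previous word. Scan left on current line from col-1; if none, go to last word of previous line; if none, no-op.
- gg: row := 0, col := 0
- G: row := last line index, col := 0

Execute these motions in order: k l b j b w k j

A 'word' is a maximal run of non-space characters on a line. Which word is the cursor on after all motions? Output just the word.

Answer: pink

Derivation:
After 1 (k): row=0 col=0 char='c'
After 2 (l): row=0 col=1 char='y'
After 3 (b): row=0 col=0 char='c'
After 4 (j): row=1 col=0 char='p'
After 5 (b): row=0 col=6 char='r'
After 6 (w): row=1 col=0 char='p'
After 7 (k): row=0 col=0 char='c'
After 8 (j): row=1 col=0 char='p'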